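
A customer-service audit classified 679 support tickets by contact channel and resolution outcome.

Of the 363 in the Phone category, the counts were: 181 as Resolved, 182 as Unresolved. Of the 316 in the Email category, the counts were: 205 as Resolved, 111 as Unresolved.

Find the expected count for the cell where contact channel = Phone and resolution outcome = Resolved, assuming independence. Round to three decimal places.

206.359

Row total (Phone) = 363; column total (Resolved) = 386; grand total N = 679.
Expected count = (row total × column total) / N = 363 × 386 / 679 = 206.359.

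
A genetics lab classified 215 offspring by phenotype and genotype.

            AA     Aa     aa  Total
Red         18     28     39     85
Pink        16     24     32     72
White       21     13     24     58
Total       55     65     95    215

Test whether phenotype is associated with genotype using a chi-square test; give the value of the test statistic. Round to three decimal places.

5.290

Grand total N = 215.
Expected counts (row total × column total / N):
  Red, AA: 85×55/215 = 21.7442
  Red, Aa: 85×65/215 = 25.6977
  Red, aa: 85×95/215 = 37.5581
  Pink, AA: 72×55/215 = 18.4186
  Pink, Aa: 72×65/215 = 21.7674
  Pink, aa: 72×95/215 = 31.8140
  White, AA: 58×55/215 = 14.8372
  White, Aa: 58×65/215 = 17.5349
  White, aa: 58×95/215 = 25.6279
Contributions (O − E)²/E:
  (18 − 21.7442)²/21.7442 = 0.6447
  (28 − 25.6977)²/25.6977 = 0.2063
  (39 − 37.5581)²/37.5581 = 0.0554
  (16 − 18.4186)²/18.4186 = 0.3176
  (24 − 21.7674)²/21.7674 = 0.2290
  (32 − 31.8140)²/31.8140 = 0.0011
  (21 − 14.8372)²/14.8372 = 2.5598
  (13 − 17.5349)²/17.5349 = 1.1728
  (24 − 25.6279)²/25.6279 = 0.1034
χ² = 0.6447 + 0.2063 + 0.0554 + 0.3176 + 0.2290 + 0.0011 + 2.5598 + 1.1728 + 0.1034 = 5.290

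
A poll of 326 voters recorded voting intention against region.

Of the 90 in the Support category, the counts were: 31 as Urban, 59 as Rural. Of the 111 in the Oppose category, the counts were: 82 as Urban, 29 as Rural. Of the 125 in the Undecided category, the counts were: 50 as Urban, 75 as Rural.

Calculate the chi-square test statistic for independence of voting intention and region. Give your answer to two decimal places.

Row totals: 90, 111, 125. Column totals: 163, 163. Grand total N = 326.
Expected counts (row total × column total / N):
  Support, Urban: 90×163/326 = 45.000
  Support, Rural: 90×163/326 = 45.000
  Oppose, Urban: 111×163/326 = 55.500
  Oppose, Rural: 111×163/326 = 55.500
  Undecided, Urban: 125×163/326 = 62.500
  Undecided, Rural: 125×163/326 = 62.500
Contributions (O − E)²/E:
  (31 − 45.000)²/45.000 = 4.3556
  (59 − 45.000)²/45.000 = 4.3556
  (82 − 55.500)²/55.500 = 12.6532
  (29 − 55.500)²/55.500 = 12.6532
  (50 − 62.500)²/62.500 = 2.5000
  (75 − 62.500)²/62.500 = 2.5000
χ² = 4.3556 + 4.3556 + 12.6532 + 12.6532 + 2.5000 + 2.5000 = 39.02

39.02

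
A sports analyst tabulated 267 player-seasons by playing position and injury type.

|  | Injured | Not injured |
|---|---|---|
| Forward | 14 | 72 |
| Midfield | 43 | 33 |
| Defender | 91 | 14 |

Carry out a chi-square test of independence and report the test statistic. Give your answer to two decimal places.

Row totals: 86, 76, 105. Column totals: 148, 119. Grand total N = 267.
Expected counts (row total × column total / N):
  Forward, Injured: 86×148/267 = 47.670
  Forward, Not injured: 86×119/267 = 38.330
  Midfield, Injured: 76×148/267 = 42.127
  Midfield, Not injured: 76×119/267 = 33.873
  Defender, Injured: 105×148/267 = 58.202
  Defender, Not injured: 105×119/267 = 46.798
Contributions (O − E)²/E:
  (14 − 47.670)²/47.670 = 23.7816
  (72 − 38.330)²/38.330 = 29.5765
  (43 − 42.127)²/42.127 = 0.0181
  (33 − 33.873)²/33.873 = 0.0225
  (91 − 58.202)²/58.202 = 18.4823
  (14 − 46.798)²/46.798 = 22.9862
χ² = 23.7816 + 29.5765 + 0.0181 + 0.0225 + 18.4823 + 22.9862 = 94.87

94.87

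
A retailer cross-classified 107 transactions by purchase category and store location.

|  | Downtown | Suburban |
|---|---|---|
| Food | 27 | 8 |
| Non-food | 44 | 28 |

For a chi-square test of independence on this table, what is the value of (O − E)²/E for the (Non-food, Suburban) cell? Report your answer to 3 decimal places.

0.588

Row total (Non-food) = 72; column total (Suburban) = 36; N = 107.
Expected count E = 72 × 36 / 107 = 24.2243.
Contribution = (O − E)²/E = (28 − 24.2243)² / 24.2243 = 0.588.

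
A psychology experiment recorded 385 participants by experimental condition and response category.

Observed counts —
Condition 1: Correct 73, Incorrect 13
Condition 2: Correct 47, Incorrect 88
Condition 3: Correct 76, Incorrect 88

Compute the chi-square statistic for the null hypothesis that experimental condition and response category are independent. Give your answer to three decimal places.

55.081

Row totals: 86, 135, 164. Column totals: 196, 189. Grand total N = 385.
Expected counts (row total × column total / N):
  Condition 1, Correct: 86×196/385 = 43.7818
  Condition 1, Incorrect: 86×189/385 = 42.2182
  Condition 2, Correct: 135×196/385 = 68.7273
  Condition 2, Incorrect: 135×189/385 = 66.2727
  Condition 3, Correct: 164×196/385 = 83.4909
  Condition 3, Incorrect: 164×189/385 = 80.5091
Contributions (O − E)²/E:
  (73 − 43.7818)²/43.7818 = 19.4990
  (13 − 42.2182)²/42.2182 = 20.2212
  (47 − 68.7273)²/68.7273 = 6.8688
  (88 − 66.2727)²/66.2727 = 7.1232
  (76 − 83.4909)²/83.4909 = 0.6721
  (88 − 80.5091)²/80.5091 = 0.6970
χ² = 19.4990 + 20.2212 + 6.8688 + 7.1232 + 0.6721 + 0.6970 = 55.081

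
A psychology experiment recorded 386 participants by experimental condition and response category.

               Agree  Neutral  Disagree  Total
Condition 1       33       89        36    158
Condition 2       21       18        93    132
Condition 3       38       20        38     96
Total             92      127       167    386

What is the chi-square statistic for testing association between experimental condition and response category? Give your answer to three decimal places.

Grand total N = 386.
Expected counts (row total × column total / N):
  Condition 1, Agree: 158×92/386 = 37.6580
  Condition 1, Neutral: 158×127/386 = 51.9845
  Condition 1, Disagree: 158×167/386 = 68.3575
  Condition 2, Agree: 132×92/386 = 31.4611
  Condition 2, Neutral: 132×127/386 = 43.4301
  Condition 2, Disagree: 132×167/386 = 57.1088
  Condition 3, Agree: 96×92/386 = 22.8808
  Condition 3, Neutral: 96×127/386 = 31.5855
  Condition 3, Disagree: 96×167/386 = 41.5337
Contributions (O − E)²/E:
  (33 − 37.6580)²/37.6580 = 0.5762
  (89 − 51.9845)²/51.9845 = 26.3568
  (36 − 68.3575)²/68.3575 = 15.3166
  (21 − 31.4611)²/31.4611 = 3.4784
  (18 − 43.4301)²/43.4301 = 14.8904
  (93 − 57.1088)²/57.1088 = 22.5566
  (38 − 22.8808)²/22.8808 = 9.9905
  (20 − 31.5855)²/31.5855 = 4.2495
  (38 − 41.5337)²/41.5337 = 0.3006
χ² = 0.5762 + 26.3568 + 15.3166 + 3.4784 + 14.8904 + 22.5566 + 9.9905 + 4.2495 + 0.3006 = 97.716

97.716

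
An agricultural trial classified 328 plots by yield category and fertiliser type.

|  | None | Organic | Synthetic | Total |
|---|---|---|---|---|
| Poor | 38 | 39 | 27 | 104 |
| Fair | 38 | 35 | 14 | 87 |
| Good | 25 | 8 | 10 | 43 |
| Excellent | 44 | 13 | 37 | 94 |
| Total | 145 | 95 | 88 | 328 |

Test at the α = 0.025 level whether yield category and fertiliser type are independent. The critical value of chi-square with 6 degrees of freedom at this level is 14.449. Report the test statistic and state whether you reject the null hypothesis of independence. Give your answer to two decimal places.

Grand total N = 328.
Expected counts (row total × column total / N):
  Poor, None: 104×145/328 = 45.976
  Poor, Organic: 104×95/328 = 30.122
  Poor, Synthetic: 104×88/328 = 27.902
  Fair, None: 87×145/328 = 38.460
  Fair, Organic: 87×95/328 = 25.198
  Fair, Synthetic: 87×88/328 = 23.341
  Good, None: 43×145/328 = 19.009
  Good, Organic: 43×95/328 = 12.454
  Good, Synthetic: 43×88/328 = 11.537
  Excellent, None: 94×145/328 = 41.555
  Excellent, Organic: 94×95/328 = 27.226
  Excellent, Synthetic: 94×88/328 = 25.220
Contributions (O − E)²/E:
  (38 − 45.976)²/45.976 = 1.3837
  (39 − 30.122)²/30.122 = 2.6167
  (27 − 27.902)²/27.902 = 0.0292
  (38 − 38.460)²/38.460 = 0.0055
  (35 − 25.198)²/25.198 = 3.8130
  (14 − 23.341)²/23.341 = 3.7382
  (25 − 19.009)²/19.009 = 1.8882
  (8 − 12.454)²/12.454 = 1.5929
  (10 − 11.537)²/11.537 = 0.2048
  (44 − 41.555)²/41.555 = 0.1439
  (13 − 27.226)²/27.226 = 7.4333
  (37 − 25.220)²/25.220 = 5.5023
χ² = 1.3837 + 2.6167 + 0.0292 + 0.0055 + 3.8130 + 3.7382 + 1.8882 + 1.5929 + 0.2048 + 0.1439 + 7.4333 + 5.5023 = 28.35
df = (4−1)(3−1) = 6. Since 28.35 > 14.449, reject the null hypothesis of independence at α = 0.025.

28.35; reject H₀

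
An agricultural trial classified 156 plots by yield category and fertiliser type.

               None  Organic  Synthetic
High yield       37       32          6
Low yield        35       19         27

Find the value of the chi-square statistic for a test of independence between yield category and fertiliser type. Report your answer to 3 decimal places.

16.527

Row totals: 75, 81. Column totals: 72, 51, 33. Grand total N = 156.
Expected counts (row total × column total / N):
  High yield, None: 75×72/156 = 34.6154
  High yield, Organic: 75×51/156 = 24.5192
  High yield, Synthetic: 75×33/156 = 15.8654
  Low yield, None: 81×72/156 = 37.3846
  Low yield, Organic: 81×51/156 = 26.4808
  Low yield, Synthetic: 81×33/156 = 17.1346
Contributions (O − E)²/E:
  (37 − 34.6154)²/34.6154 = 0.1643
  (32 − 24.5192)²/24.5192 = 2.2824
  (6 − 15.8654)²/15.8654 = 6.1345
  (35 − 37.3846)²/37.3846 = 0.1521
  (19 − 26.4808)²/26.4808 = 2.1133
  (27 − 17.1346)²/17.1346 = 5.6801
χ² = 0.1643 + 2.2824 + 6.1345 + 0.1521 + 2.1133 + 5.6801 = 16.527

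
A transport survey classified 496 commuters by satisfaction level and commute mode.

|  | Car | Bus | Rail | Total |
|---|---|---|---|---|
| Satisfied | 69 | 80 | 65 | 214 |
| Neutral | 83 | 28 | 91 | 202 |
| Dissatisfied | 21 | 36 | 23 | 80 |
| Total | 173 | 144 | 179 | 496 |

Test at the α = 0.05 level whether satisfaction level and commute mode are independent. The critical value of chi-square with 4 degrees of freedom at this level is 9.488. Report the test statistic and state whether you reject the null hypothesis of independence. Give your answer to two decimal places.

40.17; reject H₀

Grand total N = 496.
Expected counts (row total × column total / N):
  Satisfied, Car: 214×173/496 = 74.641
  Satisfied, Bus: 214×144/496 = 62.129
  Satisfied, Rail: 214×179/496 = 77.230
  Neutral, Car: 202×173/496 = 70.456
  Neutral, Bus: 202×144/496 = 58.645
  Neutral, Rail: 202×179/496 = 72.899
  Dissatisfied, Car: 80×173/496 = 27.903
  Dissatisfied, Bus: 80×144/496 = 23.226
  Dissatisfied, Rail: 80×179/496 = 28.871
Contributions (O − E)²/E:
  (69 − 74.641)²/74.641 = 0.4263
  (80 − 62.129)²/62.129 = 5.1405
  (65 − 77.230)²/77.230 = 1.9367
  (83 − 70.456)²/70.456 = 2.2333
  (28 − 58.645)²/58.645 = 16.0136
  (91 − 72.899)²/72.899 = 4.4945
  (21 − 27.903)²/27.903 = 1.7078
  (36 − 23.226)²/23.226 = 7.0255
  (23 − 28.871)²/28.871 = 1.1939
χ² = 0.4263 + 5.1405 + 1.9367 + 2.2333 + 16.0136 + 4.4945 + 1.7078 + 7.0255 + 1.1939 = 40.17
df = (3−1)(3−1) = 4. Since 40.17 > 9.488, reject the null hypothesis of independence at α = 0.05.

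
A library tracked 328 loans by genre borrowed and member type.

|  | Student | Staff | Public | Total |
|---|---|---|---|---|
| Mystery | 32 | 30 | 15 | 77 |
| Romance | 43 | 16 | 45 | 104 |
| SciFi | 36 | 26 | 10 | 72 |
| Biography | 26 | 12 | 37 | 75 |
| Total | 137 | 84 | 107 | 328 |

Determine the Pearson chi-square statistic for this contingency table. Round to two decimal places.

39.35

Grand total N = 328.
Expected counts (row total × column total / N):
  Mystery, Student: 77×137/328 = 32.162
  Mystery, Staff: 77×84/328 = 19.720
  Mystery, Public: 77×107/328 = 25.119
  Romance, Student: 104×137/328 = 43.439
  Romance, Staff: 104×84/328 = 26.634
  Romance, Public: 104×107/328 = 33.927
  SciFi, Student: 72×137/328 = 30.073
  SciFi, Staff: 72×84/328 = 18.439
  SciFi, Public: 72×107/328 = 23.488
  Biography, Student: 75×137/328 = 31.326
  Biography, Staff: 75×84/328 = 19.207
  Biography, Public: 75×107/328 = 24.466
Contributions (O − E)²/E:
  (32 − 32.162)²/32.162 = 0.0008
  (30 − 19.720)²/19.720 = 5.3589
  (15 − 25.119)²/25.119 = 4.0764
  (43 − 43.439)²/43.439 = 0.0044
  (16 − 26.634)²/26.634 = 4.2458
  (45 − 33.927)²/33.927 = 3.6140
  (36 − 30.073)²/30.073 = 1.1681
  (26 − 18.439)²/18.439 = 3.1004
  (10 − 23.488)²/23.488 = 7.7455
  (26 − 31.326)²/31.326 = 0.9055
  (12 − 19.207)²/19.207 = 2.7043
  (37 − 24.466)²/24.466 = 6.4212
χ² = 0.0008 + 5.3589 + 4.0764 + 0.0044 + 4.2458 + 3.6140 + 1.1681 + 3.1004 + 7.7455 + 0.9055 + 2.7043 + 6.4212 = 39.35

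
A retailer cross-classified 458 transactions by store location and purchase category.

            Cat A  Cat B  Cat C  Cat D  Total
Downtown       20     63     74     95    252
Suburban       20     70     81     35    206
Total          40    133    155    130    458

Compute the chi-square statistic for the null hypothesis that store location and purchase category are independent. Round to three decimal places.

Grand total N = 458.
Expected counts (row total × column total / N):
  Downtown, Cat A: 252×40/458 = 22.0087
  Downtown, Cat B: 252×133/458 = 73.1790
  Downtown, Cat C: 252×155/458 = 85.2838
  Downtown, Cat D: 252×130/458 = 71.5284
  Suburban, Cat A: 206×40/458 = 17.9913
  Suburban, Cat B: 206×133/458 = 59.8210
  Suburban, Cat C: 206×155/458 = 69.7162
  Suburban, Cat D: 206×130/458 = 58.4716
Contributions (O − E)²/E:
  (20 − 22.0087)²/22.0087 = 0.1833
  (63 − 73.1790)²/73.1790 = 1.4159
  (74 − 85.2838)²/85.2838 = 1.4929
  (95 − 71.5284)²/71.5284 = 7.7021
  (20 − 17.9913)²/17.9913 = 0.2243
  (70 − 59.8210)²/59.8210 = 1.7320
  (81 − 69.7162)²/69.7162 = 1.8263
  (35 − 58.4716)²/58.4716 = 9.4219
χ² = 0.1833 + 1.4159 + 1.4929 + 7.7021 + 0.2243 + 1.7320 + 1.8263 + 9.4219 = 23.999

23.999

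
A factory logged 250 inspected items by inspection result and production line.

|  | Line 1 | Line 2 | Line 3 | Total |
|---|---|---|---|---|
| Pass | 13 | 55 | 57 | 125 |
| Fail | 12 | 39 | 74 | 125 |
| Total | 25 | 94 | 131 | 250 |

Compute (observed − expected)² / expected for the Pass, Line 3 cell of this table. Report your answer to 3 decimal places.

Row total (Pass) = 125; column total (Line 3) = 131; N = 250.
Expected count E = 125 × 131 / 250 = 65.5000.
Contribution = (O − E)²/E = (57 − 65.5000)² / 65.5000 = 1.103.

1.103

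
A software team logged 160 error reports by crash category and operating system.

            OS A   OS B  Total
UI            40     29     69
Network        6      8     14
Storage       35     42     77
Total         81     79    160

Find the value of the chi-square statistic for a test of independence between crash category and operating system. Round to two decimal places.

2.65

Grand total N = 160.
Expected counts (row total × column total / N):
  UI, OS A: 69×81/160 = 34.931
  UI, OS B: 69×79/160 = 34.069
  Network, OS A: 14×81/160 = 7.088
  Network, OS B: 14×79/160 = 6.912
  Storage, OS A: 77×81/160 = 38.981
  Storage, OS B: 77×79/160 = 38.019
Contributions (O − E)²/E:
  (40 − 34.931)²/34.931 = 0.7356
  (29 − 34.069)²/34.069 = 0.7542
  (6 − 7.088)²/7.088 = 0.1670
  (8 − 6.912)²/6.912 = 0.1713
  (35 − 38.981)²/38.981 = 0.4066
  (42 − 38.019)²/38.019 = 0.4169
χ² = 0.7356 + 0.7542 + 0.1670 + 0.1713 + 0.4066 + 0.4169 = 2.65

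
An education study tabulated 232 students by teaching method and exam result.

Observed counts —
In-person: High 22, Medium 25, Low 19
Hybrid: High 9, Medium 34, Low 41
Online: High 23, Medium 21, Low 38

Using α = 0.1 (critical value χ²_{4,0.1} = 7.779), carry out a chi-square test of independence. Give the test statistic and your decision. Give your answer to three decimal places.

16.346; reject H₀

Row totals: 66, 84, 82. Column totals: 54, 80, 98. Grand total N = 232.
Expected counts (row total × column total / N):
  In-person, High: 66×54/232 = 15.3621
  In-person, Medium: 66×80/232 = 22.7586
  In-person, Low: 66×98/232 = 27.8793
  Hybrid, High: 84×54/232 = 19.5517
  Hybrid, Medium: 84×80/232 = 28.9655
  Hybrid, Low: 84×98/232 = 35.4828
  Online, High: 82×54/232 = 19.0862
  Online, Medium: 82×80/232 = 28.2759
  Online, Low: 82×98/232 = 34.6379
Contributions (O − E)²/E:
  (22 − 15.3621)²/15.3621 = 2.8682
  (25 − 22.7586)²/22.7586 = 0.2207
  (19 − 27.8793)²/27.8793 = 2.8280
  (9 − 19.5517)²/19.5517 = 5.6946
  (34 − 28.9655)²/28.9655 = 0.8750
  (41 − 35.4828)²/35.4828 = 0.8579
  (23 − 19.0862)²/19.0862 = 0.8026
  (21 − 28.2759)²/28.2759 = 1.8722
  (38 − 34.6379)²/34.6379 = 0.3263
χ² = 2.8682 + 0.2207 + 2.8280 + 5.6946 + 0.8750 + 0.8579 + 0.8026 + 1.8722 + 0.3263 = 16.346
df = (3−1)(3−1) = 4. Since 16.346 > 7.779, reject the null hypothesis of independence at α = 0.1.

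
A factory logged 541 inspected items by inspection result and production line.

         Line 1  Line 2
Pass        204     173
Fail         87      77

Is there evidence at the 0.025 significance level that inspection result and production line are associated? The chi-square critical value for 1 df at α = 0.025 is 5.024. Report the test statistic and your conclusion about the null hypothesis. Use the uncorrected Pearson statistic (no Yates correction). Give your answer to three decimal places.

0.052; fail to reject H₀

Row totals: 377, 164. Column totals: 291, 250. Grand total N = 541.
Expected counts (row total × column total / N):
  Pass, Line 1: 377×291/541 = 202.7856
  Pass, Line 2: 377×250/541 = 174.2144
  Fail, Line 1: 164×291/541 = 88.2144
  Fail, Line 2: 164×250/541 = 75.7856
Contributions (O − E)²/E:
  (204 − 202.7856)²/202.7856 = 0.0073
  (173 − 174.2144)²/174.2144 = 0.0085
  (87 − 88.2144)²/88.2144 = 0.0167
  (77 − 75.7856)²/75.7856 = 0.0195
χ² = 0.0073 + 0.0085 + 0.0167 + 0.0195 = 0.052
df = (2−1)(2−1) = 1. Since 0.052 < 5.024, fail to reject the null hypothesis of independence at α = 0.025.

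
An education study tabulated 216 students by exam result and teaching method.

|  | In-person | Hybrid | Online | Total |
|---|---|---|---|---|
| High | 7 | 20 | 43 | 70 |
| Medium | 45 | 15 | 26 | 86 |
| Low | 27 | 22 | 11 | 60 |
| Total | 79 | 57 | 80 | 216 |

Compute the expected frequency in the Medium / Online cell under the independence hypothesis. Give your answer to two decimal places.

Row total (Medium) = 86; column total (Online) = 80; grand total N = 216.
Expected count = (row total × column total) / N = 86 × 80 / 216 = 31.85.

31.85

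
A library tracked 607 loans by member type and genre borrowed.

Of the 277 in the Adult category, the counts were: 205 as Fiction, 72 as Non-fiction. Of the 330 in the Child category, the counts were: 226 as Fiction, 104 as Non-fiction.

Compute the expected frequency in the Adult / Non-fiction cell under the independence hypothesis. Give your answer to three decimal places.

Row total (Adult) = 277; column total (Non-fiction) = 176; grand total N = 607.
Expected count = (row total × column total) / N = 277 × 176 / 607 = 80.316.

80.316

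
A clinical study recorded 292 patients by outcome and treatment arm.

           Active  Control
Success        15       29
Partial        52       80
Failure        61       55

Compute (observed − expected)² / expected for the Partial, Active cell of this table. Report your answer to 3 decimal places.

0.594

Row total (Partial) = 132; column total (Active) = 128; N = 292.
Expected count E = 132 × 128 / 292 = 57.8630.
Contribution = (O − E)²/E = (52 − 57.8630)² / 57.8630 = 0.594.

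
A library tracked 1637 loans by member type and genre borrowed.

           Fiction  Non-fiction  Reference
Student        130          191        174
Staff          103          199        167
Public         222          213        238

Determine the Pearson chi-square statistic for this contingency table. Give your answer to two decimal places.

22.01

Row totals: 495, 469, 673. Column totals: 455, 603, 579. Grand total N = 1637.
Expected counts (row total × column total / N):
  Student, Fiction: 495×455/1637 = 137.584
  Student, Non-fiction: 495×603/1637 = 182.337
  Student, Reference: 495×579/1637 = 175.079
  Staff, Fiction: 469×455/1637 = 130.357
  Staff, Non-fiction: 469×603/1637 = 172.759
  Staff, Reference: 469×579/1637 = 165.883
  Public, Fiction: 673×455/1637 = 187.059
  Public, Non-fiction: 673×603/1637 = 247.904
  Public, Reference: 673×579/1637 = 238.037
Contributions (O − E)²/E:
  (130 − 137.584)²/137.584 = 0.4181
  (191 − 182.337)²/182.337 = 0.4116
  (174 − 175.079)²/175.079 = 0.0066
  (103 − 130.357)²/130.357 = 5.7412
  (199 − 172.759)²/172.759 = 3.9858
  (167 − 165.883)²/165.883 = 0.0075
  (222 − 187.059)²/187.059 = 6.5267
  (213 − 247.904)²/247.904 = 4.9144
  (238 − 238.037)²/238.037 = 0.0000
χ² = 0.4181 + 0.4116 + 0.0066 + 5.7412 + 3.9858 + 0.0075 + 6.5267 + 4.9144 + 0.0000 = 22.01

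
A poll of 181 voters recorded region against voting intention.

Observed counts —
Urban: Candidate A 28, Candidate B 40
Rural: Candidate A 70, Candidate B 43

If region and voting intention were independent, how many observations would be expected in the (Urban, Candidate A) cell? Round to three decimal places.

Row total (Urban) = 68; column total (Candidate A) = 98; grand total N = 181.
Expected count = (row total × column total) / N = 68 × 98 / 181 = 36.818.

36.818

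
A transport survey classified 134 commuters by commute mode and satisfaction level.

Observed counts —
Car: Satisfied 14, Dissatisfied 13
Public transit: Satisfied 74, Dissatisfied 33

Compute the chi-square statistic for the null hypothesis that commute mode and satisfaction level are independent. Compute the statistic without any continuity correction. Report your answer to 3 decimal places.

2.865

Row totals: 27, 107. Column totals: 88, 46. Grand total N = 134.
Expected counts (row total × column total / N):
  Car, Satisfied: 27×88/134 = 17.731343
  Car, Dissatisfied: 27×46/134 = 9.268657
  Public transit, Satisfied: 107×88/134 = 70.268657
  Public transit, Dissatisfied: 107×46/134 = 36.731343
Contributions (O − E)²/E:
  (14 − 17.731343)²/17.731343 = 0.7852
  (13 − 9.268657)²/9.268657 = 1.5022
  (74 − 70.268657)²/70.268657 = 0.1981
  (33 − 36.731343)²/36.731343 = 0.3790
χ² = 0.7852 + 1.5022 + 0.1981 + 0.3790 = 2.865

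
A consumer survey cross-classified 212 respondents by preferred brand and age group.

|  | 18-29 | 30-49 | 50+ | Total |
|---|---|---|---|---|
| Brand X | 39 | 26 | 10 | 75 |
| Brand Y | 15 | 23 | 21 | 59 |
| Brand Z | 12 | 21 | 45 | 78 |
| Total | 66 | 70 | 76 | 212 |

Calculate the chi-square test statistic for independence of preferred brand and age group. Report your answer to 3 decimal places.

Grand total N = 212.
Expected counts (row total × column total / N):
  Brand X, 18-29: 75×66/212 = 23.3491
  Brand X, 30-49: 75×70/212 = 24.7642
  Brand X, 50+: 75×76/212 = 26.8868
  Brand Y, 18-29: 59×66/212 = 18.3679
  Brand Y, 30-49: 59×70/212 = 19.4811
  Brand Y, 50+: 59×76/212 = 21.1509
  Brand Z, 18-29: 78×66/212 = 24.2830
  Brand Z, 30-49: 78×70/212 = 25.7547
  Brand Z, 50+: 78×76/212 = 27.9623
Contributions (O − E)²/E:
  (39 − 23.3491)²/23.3491 = 10.4908
  (26 − 24.7642)²/24.7642 = 0.0617
  (10 − 26.8868)²/26.8868 = 10.6061
  (15 − 18.3679)²/18.3679 = 0.6175
  (23 − 19.4811)²/19.4811 = 0.6356
  (21 − 21.1509)²/21.1509 = 0.0011
  (12 − 24.2830)²/24.2830 = 6.2131
  (21 − 25.7547)²/25.7547 = 0.8778
  (45 − 27.9623)²/27.9623 = 10.3812
χ² = 10.4908 + 0.0617 + 10.6061 + 0.6175 + 0.6356 + 0.0011 + 6.2131 + 0.8778 + 10.3812 = 39.885

39.885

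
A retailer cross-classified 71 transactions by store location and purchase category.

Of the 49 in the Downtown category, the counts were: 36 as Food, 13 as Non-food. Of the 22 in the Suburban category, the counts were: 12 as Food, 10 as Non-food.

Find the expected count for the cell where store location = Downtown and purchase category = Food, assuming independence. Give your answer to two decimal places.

Row total (Downtown) = 49; column total (Food) = 48; grand total N = 71.
Expected count = (row total × column total) / N = 49 × 48 / 71 = 33.13.

33.13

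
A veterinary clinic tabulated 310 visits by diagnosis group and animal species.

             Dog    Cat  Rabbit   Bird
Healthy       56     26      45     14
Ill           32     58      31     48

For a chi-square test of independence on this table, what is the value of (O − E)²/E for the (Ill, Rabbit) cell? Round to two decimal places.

Row total (Ill) = 169; column total (Rabbit) = 76; N = 310.
Expected count E = 169 × 76 / 310 = 41.432.
Contribution = (O − E)²/E = (31 − 41.432)² / 41.432 = 2.63.

2.63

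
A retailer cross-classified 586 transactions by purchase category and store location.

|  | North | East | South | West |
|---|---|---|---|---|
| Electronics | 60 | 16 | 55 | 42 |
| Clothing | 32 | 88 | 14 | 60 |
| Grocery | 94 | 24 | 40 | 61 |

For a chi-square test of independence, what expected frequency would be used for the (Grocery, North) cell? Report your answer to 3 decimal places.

Row total (Grocery) = 219; column total (North) = 186; grand total N = 586.
Expected count = (row total × column total) / N = 219 × 186 / 586 = 69.512.

69.512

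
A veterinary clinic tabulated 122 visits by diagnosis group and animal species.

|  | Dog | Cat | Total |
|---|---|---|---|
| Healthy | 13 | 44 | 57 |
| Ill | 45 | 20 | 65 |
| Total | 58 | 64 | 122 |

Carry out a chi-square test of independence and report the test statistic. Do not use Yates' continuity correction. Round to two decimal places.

26.24

Grand total N = 122.
Expected counts (row total × column total / N):
  Healthy, Dog: 57×58/122 = 27.098
  Healthy, Cat: 57×64/122 = 29.902
  Ill, Dog: 65×58/122 = 30.902
  Ill, Cat: 65×64/122 = 34.098
Contributions (O − E)²/E:
  (13 − 27.098)²/27.098 = 7.3346
  (44 − 29.902)²/29.902 = 6.6468
  (45 − 30.902)²/30.902 = 6.4317
  (20 − 34.098)²/34.098 = 5.8289
χ² = 7.3346 + 6.6468 + 6.4317 + 5.8289 = 26.24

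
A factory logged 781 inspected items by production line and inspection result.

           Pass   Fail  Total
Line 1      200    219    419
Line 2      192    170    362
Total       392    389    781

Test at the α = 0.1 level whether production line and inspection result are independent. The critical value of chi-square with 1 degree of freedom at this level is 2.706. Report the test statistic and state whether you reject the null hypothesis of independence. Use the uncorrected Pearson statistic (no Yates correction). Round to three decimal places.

2.187; fail to reject H₀

Grand total N = 781.
Expected counts (row total × column total / N):
  Line 1, Pass: 419×392/781 = 210.3047
  Line 1, Fail: 419×389/781 = 208.6953
  Line 2, Pass: 362×392/781 = 181.6953
  Line 2, Fail: 362×389/781 = 180.3047
Contributions (O − E)²/E:
  (200 − 210.3047)²/210.3047 = 0.5049
  (219 − 208.6953)²/208.6953 = 0.5088
  (192 − 181.6953)²/181.6953 = 0.5844
  (170 − 180.3047)²/180.3047 = 0.5889
χ² = 0.5049 + 0.5088 + 0.5844 + 0.5889 = 2.187
df = (2−1)(2−1) = 1. Since 2.187 < 2.706, fail to reject the null hypothesis of independence at α = 0.1.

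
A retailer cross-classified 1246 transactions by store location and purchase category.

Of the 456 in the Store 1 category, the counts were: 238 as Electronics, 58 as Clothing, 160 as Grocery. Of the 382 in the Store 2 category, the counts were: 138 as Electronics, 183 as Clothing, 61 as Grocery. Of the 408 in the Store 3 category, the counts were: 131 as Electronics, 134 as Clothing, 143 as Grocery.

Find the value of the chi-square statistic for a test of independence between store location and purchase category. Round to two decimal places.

Row totals: 456, 382, 408. Column totals: 507, 375, 364. Grand total N = 1246.
Expected counts (row total × column total / N):
  Store 1, Electronics: 456×507/1246 = 185.547
  Store 1, Clothing: 456×375/1246 = 137.239
  Store 1, Grocery: 456×364/1246 = 133.213
  Store 2, Electronics: 382×507/1246 = 155.437
  Store 2, Clothing: 382×375/1246 = 114.968
  Store 2, Grocery: 382×364/1246 = 111.596
  Store 3, Electronics: 408×507/1246 = 166.016
  Store 3, Clothing: 408×375/1246 = 122.793
  Store 3, Grocery: 408×364/1246 = 119.191
Contributions (O − E)²/E:
  (238 − 185.547)²/185.547 = 14.8281
  (58 − 137.239)²/137.239 = 45.7510
  (160 − 133.213)²/133.213 = 5.3864
  (138 − 155.437)²/155.437 = 1.9561
  (183 − 114.968)²/114.968 = 40.2578
  (61 − 111.596)²/111.596 = 22.9395
  (131 − 166.016)²/166.016 = 7.3856
  (134 − 122.793)²/122.793 = 1.0228
  (143 − 119.191)²/119.191 = 4.7560
χ² = 14.8281 + 45.7510 + 5.3864 + 1.9561 + 40.2578 + 22.9395 + 7.3856 + 1.0228 + 4.7560 = 144.28

144.28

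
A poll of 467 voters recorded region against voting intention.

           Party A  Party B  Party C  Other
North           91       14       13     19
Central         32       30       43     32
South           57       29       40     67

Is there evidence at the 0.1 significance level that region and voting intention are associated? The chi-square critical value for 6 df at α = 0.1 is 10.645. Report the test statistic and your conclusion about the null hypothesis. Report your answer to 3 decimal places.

75.987; reject H₀

Row totals: 137, 137, 193. Column totals: 180, 73, 96, 118. Grand total N = 467.
Expected counts (row total × column total / N):
  North, Party A: 137×180/467 = 52.8051
  North, Party B: 137×73/467 = 21.4154
  North, Party C: 137×96/467 = 28.1627
  North, Other: 137×118/467 = 34.6167
  Central, Party A: 137×180/467 = 52.8051
  Central, Party B: 137×73/467 = 21.4154
  Central, Party C: 137×96/467 = 28.1627
  Central, Other: 137×118/467 = 34.6167
  South, Party A: 193×180/467 = 74.3897
  South, Party B: 193×73/467 = 30.1692
  South, Party C: 193×96/467 = 39.6745
  South, Other: 193×118/467 = 48.7666
Contributions (O − E)²/E:
  (91 − 52.8051)²/52.8051 = 27.6271
  (14 − 21.4154)²/21.4154 = 2.5677
  (13 − 28.1627)²/28.1627 = 8.1635
  (19 − 34.6167)²/34.6167 = 7.0452
  (32 − 52.8051)²/52.8051 = 8.1972
  (30 − 21.4154)²/21.4154 = 3.4412
  (43 − 28.1627)²/28.1627 = 7.8169
  (32 − 34.6167)²/34.6167 = 0.1978
  (57 − 74.3897)²/74.3897 = 4.0651
  (29 − 30.1692)²/30.1692 = 0.0453
  (40 − 39.6745)²/39.6745 = 0.0027
  (67 − 48.7666)²/48.7666 = 6.8173
χ² = 27.6271 + 2.5677 + 8.1635 + 7.0452 + 8.1972 + 3.4412 + 7.8169 + 0.1978 + 4.0651 + 0.0453 + 0.0027 + 6.8173 = 75.987
df = (3−1)(4−1) = 6. Since 75.987 > 10.645, reject the null hypothesis of independence at α = 0.1.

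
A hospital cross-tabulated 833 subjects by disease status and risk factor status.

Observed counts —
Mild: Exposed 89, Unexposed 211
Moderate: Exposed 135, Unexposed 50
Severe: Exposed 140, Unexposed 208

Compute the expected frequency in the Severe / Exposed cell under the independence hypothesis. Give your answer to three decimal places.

152.067

Row total (Severe) = 348; column total (Exposed) = 364; grand total N = 833.
Expected count = (row total × column total) / N = 348 × 364 / 833 = 152.067.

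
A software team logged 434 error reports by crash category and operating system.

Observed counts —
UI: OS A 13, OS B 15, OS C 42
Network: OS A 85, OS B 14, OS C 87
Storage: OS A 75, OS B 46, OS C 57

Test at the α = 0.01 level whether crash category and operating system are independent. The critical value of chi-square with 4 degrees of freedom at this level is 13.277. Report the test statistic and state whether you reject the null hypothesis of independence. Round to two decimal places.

Row totals: 70, 186, 178. Column totals: 173, 75, 186. Grand total N = 434.
Expected counts (row total × column total / N):
  UI, OS A: 70×173/434 = 27.903
  UI, OS B: 70×75/434 = 12.097
  UI, OS C: 70×186/434 = 30.000
  Network, OS A: 186×173/434 = 74.143
  Network, OS B: 186×75/434 = 32.143
  Network, OS C: 186×186/434 = 79.714
  Storage, OS A: 178×173/434 = 70.954
  Storage, OS B: 178×75/434 = 30.760
  Storage, OS C: 178×186/434 = 76.286
Contributions (O − E)²/E:
  (13 − 27.903)²/27.903 = 7.9597
  (15 − 12.097)²/12.097 = 0.6967
  (42 − 30.000)²/30.000 = 4.8000
  (85 − 74.143)²/74.143 = 1.5898
  (14 − 32.143)²/32.143 = 10.2408
  (87 − 79.714)²/79.714 = 0.6660
  (75 − 70.954)²/70.954 = 0.2307
  (46 − 30.760)²/30.760 = 7.5506
  (57 − 76.286)²/76.286 = 4.8757
χ² = 7.9597 + 0.6967 + 4.8000 + 1.5898 + 10.2408 + 0.6660 + 0.2307 + 7.5506 + 4.8757 = 38.61
df = (3−1)(3−1) = 4. Since 38.61 > 13.277, reject the null hypothesis of independence at α = 0.01.

38.61; reject H₀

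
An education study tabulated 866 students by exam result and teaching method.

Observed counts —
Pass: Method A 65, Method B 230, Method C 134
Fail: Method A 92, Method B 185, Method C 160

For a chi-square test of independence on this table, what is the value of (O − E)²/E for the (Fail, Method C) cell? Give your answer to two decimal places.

0.91

Row total (Fail) = 437; column total (Method C) = 294; N = 866.
Expected count E = 437 × 294 / 866 = 148.358.
Contribution = (O − E)²/E = (160 − 148.358)² / 148.358 = 0.91.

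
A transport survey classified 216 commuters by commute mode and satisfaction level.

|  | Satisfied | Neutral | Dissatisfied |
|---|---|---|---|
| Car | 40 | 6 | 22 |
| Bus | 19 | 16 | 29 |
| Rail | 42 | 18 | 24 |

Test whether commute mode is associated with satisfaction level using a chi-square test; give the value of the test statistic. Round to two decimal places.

Row totals: 68, 64, 84. Column totals: 101, 40, 75. Grand total N = 216.
Expected counts (row total × column total / N):
  Car, Satisfied: 68×101/216 = 31.796
  Car, Neutral: 68×40/216 = 12.593
  Car, Dissatisfied: 68×75/216 = 23.611
  Bus, Satisfied: 64×101/216 = 29.926
  Bus, Neutral: 64×40/216 = 11.852
  Bus, Dissatisfied: 64×75/216 = 22.222
  Rail, Satisfied: 84×101/216 = 39.278
  Rail, Neutral: 84×40/216 = 15.556
  Rail, Dissatisfied: 84×75/216 = 29.167
Contributions (O − E)²/E:
  (40 − 31.796)²/31.796 = 2.1168
  (6 − 12.593)²/12.593 = 3.4517
  (22 − 23.611)²/23.611 = 0.1099
  (19 − 29.926)²/29.926 = 3.9891
  (16 − 11.852)²/11.852 = 1.4517
  (29 − 22.222)²/22.222 = 2.0674
  (42 − 39.278)²/39.278 = 0.1886
  (18 − 15.556)²/15.556 = 0.3840
  (24 − 29.167)²/29.167 = 0.9153
χ² = 2.1168 + 3.4517 + 0.1099 + 3.9891 + 1.4517 + 2.0674 + 0.1886 + 0.3840 + 0.9153 = 14.67

14.67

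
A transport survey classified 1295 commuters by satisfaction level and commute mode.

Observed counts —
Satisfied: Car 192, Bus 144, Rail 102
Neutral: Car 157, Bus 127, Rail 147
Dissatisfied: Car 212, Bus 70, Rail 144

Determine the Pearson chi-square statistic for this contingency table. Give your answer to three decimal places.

Row totals: 438, 431, 426. Column totals: 561, 341, 393. Grand total N = 1295.
Expected counts (row total × column total / N):
  Satisfied, Car: 438×561/1295 = 189.7436
  Satisfied, Bus: 438×341/1295 = 115.3344
  Satisfied, Rail: 438×393/1295 = 132.9220
  Neutral, Car: 431×561/1295 = 186.7112
  Neutral, Bus: 431×341/1295 = 113.4911
  Neutral, Rail: 431×393/1295 = 130.7977
  Dissatisfied, Car: 426×561/1295 = 184.5452
  Dissatisfied, Bus: 426×341/1295 = 112.1745
  Dissatisfied, Rail: 426×393/1295 = 129.2803
Contributions (O − E)²/E:
  (192 − 189.7436)²/189.7436 = 0.0268
  (144 − 115.3344)²/115.3344 = 7.1246
  (102 − 132.9220)²/132.9220 = 7.1935
  (157 − 186.7112)²/186.7112 = 4.7279
  (127 − 113.4911)²/113.4911 = 1.6080
  (147 − 130.7977)²/130.7977 = 2.0070
  (212 − 184.5452)²/184.5452 = 4.0845
  (70 − 112.1745)²/112.1745 = 15.8564
  (144 − 129.2803)²/129.2803 = 1.6760
χ² = 0.0268 + 7.1246 + 7.1935 + 4.7279 + 1.6080 + 2.0070 + 4.0845 + 15.8564 + 1.6760 = 44.305

44.305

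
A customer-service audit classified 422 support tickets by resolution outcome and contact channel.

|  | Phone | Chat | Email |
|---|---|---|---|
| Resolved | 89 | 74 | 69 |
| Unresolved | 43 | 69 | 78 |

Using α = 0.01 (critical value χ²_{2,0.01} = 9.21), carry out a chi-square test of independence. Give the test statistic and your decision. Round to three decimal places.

Row totals: 232, 190. Column totals: 132, 143, 147. Grand total N = 422.
Expected counts (row total × column total / N):
  Resolved, Phone: 232×132/422 = 72.5687
  Resolved, Chat: 232×143/422 = 78.6161
  Resolved, Email: 232×147/422 = 80.8152
  Unresolved, Phone: 190×132/422 = 59.4313
  Unresolved, Chat: 190×143/422 = 64.3839
  Unresolved, Email: 190×147/422 = 66.1848
Contributions (O − E)²/E:
  (89 − 72.5687)²/72.5687 = 3.7204
  (74 − 78.6161)²/78.6161 = 0.2710
  (69 − 80.8152)²/80.8152 = 1.7274
  (43 − 59.4313)²/59.4313 = 4.5429
  (69 − 64.3839)²/64.3839 = 0.3310
  (78 − 66.1848)²/66.1848 = 2.1092
χ² = 3.7204 + 0.2710 + 1.7274 + 4.5429 + 0.3310 + 2.1092 = 12.702
df = (2−1)(3−1) = 2. Since 12.702 > 9.21, reject the null hypothesis of independence at α = 0.01.

12.702; reject H₀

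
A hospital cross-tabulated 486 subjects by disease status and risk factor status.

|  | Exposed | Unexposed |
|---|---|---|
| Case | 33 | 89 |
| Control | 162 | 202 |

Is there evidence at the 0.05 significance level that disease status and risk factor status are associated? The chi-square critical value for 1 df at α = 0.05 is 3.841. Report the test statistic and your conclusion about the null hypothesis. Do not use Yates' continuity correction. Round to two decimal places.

11.59; reject H₀

Row totals: 122, 364. Column totals: 195, 291. Grand total N = 486.
Expected counts (row total × column total / N):
  Case, Exposed: 122×195/486 = 48.951
  Case, Unexposed: 122×291/486 = 73.049
  Control, Exposed: 364×195/486 = 146.049
  Control, Unexposed: 364×291/486 = 217.951
Contributions (O − E)²/E:
  (33 − 48.951)²/48.951 = 5.1977
  (89 − 73.049)²/73.049 = 3.4831
  (162 − 146.049)²/146.049 = 1.7421
  (202 − 217.951)²/217.951 = 1.1674
χ² = 5.1977 + 3.4831 + 1.7421 + 1.1674 = 11.59
df = (2−1)(2−1) = 1. Since 11.59 > 3.841, reject the null hypothesis of independence at α = 0.05.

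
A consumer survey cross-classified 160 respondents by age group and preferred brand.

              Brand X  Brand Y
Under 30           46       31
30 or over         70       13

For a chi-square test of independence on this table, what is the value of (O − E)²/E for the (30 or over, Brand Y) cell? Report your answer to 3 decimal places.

Row total (30 or over) = 83; column total (Brand Y) = 44; N = 160.
Expected count E = 83 × 44 / 160 = 22.8250.
Contribution = (O − E)²/E = (13 − 22.8250)² / 22.8250 = 4.229.

4.229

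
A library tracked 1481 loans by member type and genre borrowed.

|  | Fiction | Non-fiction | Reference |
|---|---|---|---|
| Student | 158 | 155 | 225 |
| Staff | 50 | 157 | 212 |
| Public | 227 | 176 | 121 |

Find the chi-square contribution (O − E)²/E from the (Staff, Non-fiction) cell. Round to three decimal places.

Row total (Staff) = 419; column total (Non-fiction) = 488; N = 1481.
Expected count E = 419 × 488 / 1481 = 138.0635.
Contribution = (O − E)²/E = (157 − 138.0635)² / 138.0635 = 2.597.

2.597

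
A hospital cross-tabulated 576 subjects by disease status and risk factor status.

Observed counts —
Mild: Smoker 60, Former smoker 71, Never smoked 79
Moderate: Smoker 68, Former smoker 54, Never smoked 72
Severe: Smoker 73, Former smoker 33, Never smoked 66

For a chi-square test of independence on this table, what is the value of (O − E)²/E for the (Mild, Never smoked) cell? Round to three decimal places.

Row total (Mild) = 210; column total (Never smoked) = 217; N = 576.
Expected count E = 210 × 217 / 576 = 79.1146.
Contribution = (O − E)²/E = (79 − 79.1146)² / 79.1146 = 0.000.

0.000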